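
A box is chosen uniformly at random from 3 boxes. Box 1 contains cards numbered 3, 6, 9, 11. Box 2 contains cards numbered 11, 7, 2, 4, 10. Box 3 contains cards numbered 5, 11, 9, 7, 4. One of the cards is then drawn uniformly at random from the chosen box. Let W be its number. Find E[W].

E[W | box 1] = (3+6+9+11)/4 = 29/4.
E[W | box 2] = (11+7+2+4+10)/5 = 34/5.
E[W | box 3] = (5+11+9+7+4)/5 = 36/5.
E[W] = (1/3)·(29/4) + (1/3)·(34/5) + (1/3)·(36/5) = 85/12.

85/12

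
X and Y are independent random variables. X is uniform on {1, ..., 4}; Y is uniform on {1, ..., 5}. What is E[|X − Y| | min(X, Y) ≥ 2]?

P(min(X, Y) ≥ 2) = 3/5.
Summing |X−Y|·P(x,y) over outcomes with min(X, Y) ≥ 2 gives 7/10.
E[|X − Y| | min(X, Y) ≥ 2] = (7/10) / (3/5) = 7/6.

7/6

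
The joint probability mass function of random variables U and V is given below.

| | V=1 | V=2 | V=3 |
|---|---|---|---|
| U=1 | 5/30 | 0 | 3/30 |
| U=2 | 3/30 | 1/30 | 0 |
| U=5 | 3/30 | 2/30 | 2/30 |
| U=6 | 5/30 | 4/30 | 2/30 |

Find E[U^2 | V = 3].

P(V = 3) = 7/30.
Σ U^2·P over the event = 1·(3/30) + 25·(2/30) + 36·(2/30) = 25/6.
E[U^2 | V = 3] = (25/6) / (7/30) = 125/7.

125/7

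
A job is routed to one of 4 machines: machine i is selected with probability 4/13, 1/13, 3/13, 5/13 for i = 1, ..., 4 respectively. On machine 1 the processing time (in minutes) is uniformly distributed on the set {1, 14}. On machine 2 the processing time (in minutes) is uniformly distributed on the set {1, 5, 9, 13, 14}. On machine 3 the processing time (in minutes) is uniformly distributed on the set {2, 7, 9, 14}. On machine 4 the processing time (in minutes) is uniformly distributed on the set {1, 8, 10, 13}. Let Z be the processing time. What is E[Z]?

E[Z | machine 1] = (1+14)/2 = 15/2.
E[Z | machine 2] = (1+5+9+13+14)/5 = 42/5.
E[Z | machine 3] = (2+7+9+14)/4 = 8.
E[Z | machine 4] = (1+8+10+13)/4 = 8.
By the law of total expectation,
E[Z] = (4/13)·(15/2) + (1/13)·(42/5) + (3/13)·(8) + (5/13)·(8) = 512/65.

512/65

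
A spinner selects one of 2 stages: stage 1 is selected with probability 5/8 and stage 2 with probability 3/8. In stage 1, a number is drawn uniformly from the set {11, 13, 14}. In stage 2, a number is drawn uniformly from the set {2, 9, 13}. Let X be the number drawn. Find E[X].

E[X | stage 1] = (11+13+14)/3 = 38/3.
E[X | stage 2] = (2+9+13)/3 = 8.
E[X] = (5/8)·(38/3) + (3/8)·(8) = 131/12.

131/12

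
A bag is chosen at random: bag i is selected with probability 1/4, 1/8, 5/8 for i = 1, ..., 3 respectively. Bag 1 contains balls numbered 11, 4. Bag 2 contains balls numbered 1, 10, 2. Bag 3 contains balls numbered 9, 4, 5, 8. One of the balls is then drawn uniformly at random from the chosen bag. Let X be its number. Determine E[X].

E[X | bag 1] = (11+4)/2 = 15/2.
E[X | bag 2] = (1+10+2)/3 = 13/3.
E[X | bag 3] = (9+4+5+8)/4 = 13/2.
By the law of total expectation,
E[X] = (1/4)·(15/2) + (1/8)·(13/3) + (5/8)·(13/2) = 311/48.

311/48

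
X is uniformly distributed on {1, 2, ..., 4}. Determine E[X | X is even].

3

Given X is even, X is equally likely to be any of {2, 4}.
E[X | X is even] = (2 + 4) / 2 = 3.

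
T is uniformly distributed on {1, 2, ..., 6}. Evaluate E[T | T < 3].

Given T < 3, T is equally likely to be any of {1, 2}.
E[T | T < 3] = (1 + 2) / 2 = 3/2.

3/2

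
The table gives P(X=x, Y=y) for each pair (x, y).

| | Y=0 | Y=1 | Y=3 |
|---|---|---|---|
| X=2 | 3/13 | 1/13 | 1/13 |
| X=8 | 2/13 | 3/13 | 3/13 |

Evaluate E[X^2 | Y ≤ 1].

112/3

P(Y ≤ 1) = 9/13.
Σ X^2·P over the event = 4·(3/13) + 4·(1/13) + 64·(2/13) + 64·(3/13) = 336/13.
E[X^2 | Y ≤ 1] = (336/13) / (9/13) = 112/3.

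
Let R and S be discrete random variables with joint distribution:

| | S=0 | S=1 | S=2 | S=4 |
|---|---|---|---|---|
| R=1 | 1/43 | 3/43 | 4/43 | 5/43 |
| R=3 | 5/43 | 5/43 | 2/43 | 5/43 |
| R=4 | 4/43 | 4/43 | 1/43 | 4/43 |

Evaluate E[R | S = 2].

P(S = 2) = 7/43.
Σ R·P over the event = 1·(4/43) + 3·(2/43) + 4·(1/43) = 14/43.
E[R | S = 2] = (14/43) / (7/43) = 2.

2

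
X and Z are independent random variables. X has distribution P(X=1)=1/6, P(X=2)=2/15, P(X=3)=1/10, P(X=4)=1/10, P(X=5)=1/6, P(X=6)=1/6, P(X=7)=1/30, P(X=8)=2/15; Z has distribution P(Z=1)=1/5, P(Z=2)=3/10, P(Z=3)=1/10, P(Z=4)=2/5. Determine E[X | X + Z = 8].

177/34

P(X + Z = 8) = 17/150.
Summing X·P(x,y) over outcomes with X + Z = 8 gives 59/100.
E[X | X + Z = 8] = (59/100) / (17/150) = 177/34.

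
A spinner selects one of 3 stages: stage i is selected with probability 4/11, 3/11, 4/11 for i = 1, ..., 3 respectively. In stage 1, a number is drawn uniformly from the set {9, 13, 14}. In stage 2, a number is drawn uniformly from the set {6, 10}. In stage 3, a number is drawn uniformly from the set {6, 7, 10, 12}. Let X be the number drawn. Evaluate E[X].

E[X | stage 1] = (9+13+14)/3 = 12.
E[X | stage 2] = (6+10)/2 = 8.
E[X | stage 3] = (6+7+10+12)/4 = 35/4.
By the law of total expectation,
E[X] = (4/11)·(12) + (3/11)·(8) + (4/11)·(35/4) = 107/11.

107/11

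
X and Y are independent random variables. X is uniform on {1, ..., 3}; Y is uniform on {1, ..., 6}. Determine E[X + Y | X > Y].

P(X > Y) = 1/6.
Summing (X+Y)·P(x,y) over outcomes with X > Y gives 2/3.
E[X + Y | X > Y] = (2/3) / (1/6) = 4.

4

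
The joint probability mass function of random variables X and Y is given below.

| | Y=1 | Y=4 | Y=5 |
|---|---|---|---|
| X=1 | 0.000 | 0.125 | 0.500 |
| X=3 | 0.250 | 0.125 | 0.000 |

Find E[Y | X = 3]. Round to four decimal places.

P(X = 3) = 0.375.
Summing Y·P(X=x,Y=y) over the conditioning event gives 0.750.
E[Y | X = 3] = (0.750) / (0.375) = 2.0000.

2.0000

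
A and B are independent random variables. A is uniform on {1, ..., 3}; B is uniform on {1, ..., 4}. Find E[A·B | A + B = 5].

Outcomes with A + B = 5: (1,4), (2,3), (3,2), each with probability 1/12.
E[A·B | A + B = 5] = (4 + 6 + 6) / 3 = 16/3.

16/3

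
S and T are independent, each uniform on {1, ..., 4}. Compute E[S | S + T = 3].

3/2

Outcomes with S + T = 3: (1,2), (2,1), each with probability 1/16.
E[S | S + T = 3] = (1 + 2) / 2 = 3/2.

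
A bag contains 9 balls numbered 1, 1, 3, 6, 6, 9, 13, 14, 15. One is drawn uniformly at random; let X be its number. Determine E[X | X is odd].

7

P(X is odd) = 2/3.
Σ over the event: 1·2/9 + 3·1/9 + 9·1/9 + 13·1/9 + 15·1/9 = 14/3.
E[X | X is odd] = (14/3) / (2/3) = 7.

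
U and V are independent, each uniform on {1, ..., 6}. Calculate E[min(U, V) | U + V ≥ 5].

P(U + V ≥ 5) = 5/6.
Summing min(U,V)·P(x,y) over outcomes with U + V ≥ 5 gives 7/3.
E[min(U, V) | U + V ≥ 5] = (7/3) / (5/6) = 14/5.

14/5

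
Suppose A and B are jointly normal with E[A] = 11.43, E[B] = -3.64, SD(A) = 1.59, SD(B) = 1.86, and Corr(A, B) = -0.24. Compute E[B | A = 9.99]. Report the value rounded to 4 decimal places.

-3.2357

The regression of B on A has slope ρ·σ_B/σ_A and passes through (μ_A, μ_B).
E[B | A=9.99] = -3.64 + (-0.24)·(1.86/1.59)·(9.99 − (11.43)) = -3.64 + (-0.28075)·(-1.44) = -3.2357.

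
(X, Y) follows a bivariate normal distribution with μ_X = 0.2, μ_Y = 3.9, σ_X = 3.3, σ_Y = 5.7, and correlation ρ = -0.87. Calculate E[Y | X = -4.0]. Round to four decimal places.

10.2115

E[Y | X=x] = μ_Y + ρ(σ_Y/σ_X)(x − μ_X) for jointly normal variables.
E[Y | X=-4.0] = 3.9 + (-0.87)·(5.7/3.3)·(-4.0 − (0.2)) = 3.9 + (-1.50273)·(-4.2) = 10.2115.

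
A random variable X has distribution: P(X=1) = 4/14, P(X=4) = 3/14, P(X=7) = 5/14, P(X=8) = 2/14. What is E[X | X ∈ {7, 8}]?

P(X ∈ {7, 8}) = 1/2.
Σ over the event: 7·5/14 + 8·1/7 = 51/14.
E[X | X ∈ {7, 8}] = (51/14) / (1/2) = 51/7.

51/7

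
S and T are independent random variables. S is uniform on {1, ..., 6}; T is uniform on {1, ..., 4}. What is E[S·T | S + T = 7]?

P(S + T = 7) = 1/6.
Summing ST·P(x,y) over outcomes with S + T = 7 gives 5/3.
E[S·T | S + T = 7] = (5/3) / (1/6) = 10.

10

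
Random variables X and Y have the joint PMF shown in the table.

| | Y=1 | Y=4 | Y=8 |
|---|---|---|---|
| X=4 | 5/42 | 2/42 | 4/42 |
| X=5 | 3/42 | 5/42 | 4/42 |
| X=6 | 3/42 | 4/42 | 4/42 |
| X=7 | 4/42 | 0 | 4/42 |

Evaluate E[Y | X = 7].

P(X = 7) = 4/21.
Σ Y·P over the event = 1·(4/42) + 8·(4/42) = 6/7.
E[Y | X = 7] = (6/7) / (4/21) = 9/2.

9/2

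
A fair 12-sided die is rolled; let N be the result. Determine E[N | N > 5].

9

Given N > 5, N is equally likely to be any of {6, 7, 8, 9, 10, 11, 12}.
E[N | N > 5] = (6 + 7 + 8 + 9 + 10 + 11 + 12) / 7 = 9.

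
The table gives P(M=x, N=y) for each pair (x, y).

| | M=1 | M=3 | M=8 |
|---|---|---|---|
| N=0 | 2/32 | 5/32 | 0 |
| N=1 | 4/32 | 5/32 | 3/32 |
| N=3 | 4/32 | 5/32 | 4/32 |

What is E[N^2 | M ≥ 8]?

P(M ≥ 8) = 7/32.
Summing N^2·P(M=x,N=y) over the conditioning event gives 39/32.
E[N^2 | M ≥ 8] = (39/32) / (7/32) = 39/7.

39/7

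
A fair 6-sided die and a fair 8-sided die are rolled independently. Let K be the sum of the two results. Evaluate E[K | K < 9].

P(K < 9) = 9/16.
Σ over the event: 2·1/48 + 3·1/24 + 4·1/16 + 5·1/12 + 6·5/48 + 7·1/8 + 8·1/8 = 10/3.
E[K | K < 9] = (10/3) / (9/16) = 160/27.

160/27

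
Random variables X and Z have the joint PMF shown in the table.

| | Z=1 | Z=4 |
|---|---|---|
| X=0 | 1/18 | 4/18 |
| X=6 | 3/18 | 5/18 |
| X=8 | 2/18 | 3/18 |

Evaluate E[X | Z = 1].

P(Z = 1) = 1/3.
Σ X·P over the event = 0·(1/18) + 6·(3/18) + 8·(2/18) = 17/9.
E[X | Z = 1] = (17/9) / (1/3) = 17/3.

17/3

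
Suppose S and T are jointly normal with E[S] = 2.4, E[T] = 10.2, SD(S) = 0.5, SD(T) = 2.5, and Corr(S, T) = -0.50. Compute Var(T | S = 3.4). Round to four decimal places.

The conditional variance in a bivariate normal is σ_T²(1 − ρ²), independent of x.
Var(T | S=3.4) = (2.5)²·(1 − (-0.50)²) = 6.25·0.75 = 4.6875.

4.6875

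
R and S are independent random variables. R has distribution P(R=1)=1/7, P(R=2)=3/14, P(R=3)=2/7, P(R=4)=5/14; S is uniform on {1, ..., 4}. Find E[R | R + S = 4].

20/9

P(R + S = 4) = 9/56.
Summing R·P(x,y) over outcomes with R + S = 4 gives 5/14.
E[R | R + S = 4] = (5/14) / (9/56) = 20/9.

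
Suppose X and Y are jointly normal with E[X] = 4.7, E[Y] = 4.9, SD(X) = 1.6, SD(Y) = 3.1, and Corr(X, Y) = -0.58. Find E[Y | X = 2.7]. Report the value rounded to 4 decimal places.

For a bivariate normal, E[Y | X=x] = μ_Y + ρ·(σ_Y/σ_X)·(x − μ_X).
E[Y | X=2.7] = 4.9 + (-0.58)·(3.1/1.6)·(2.7 − (4.7)) = 4.9 + (-1.12375)·(-2) = 7.1475.

7.1475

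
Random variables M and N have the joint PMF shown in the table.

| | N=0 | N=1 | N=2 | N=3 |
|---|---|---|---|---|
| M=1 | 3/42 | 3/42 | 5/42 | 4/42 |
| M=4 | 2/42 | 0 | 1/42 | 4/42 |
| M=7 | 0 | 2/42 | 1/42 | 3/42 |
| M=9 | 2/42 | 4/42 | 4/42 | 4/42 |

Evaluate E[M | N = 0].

29/7

P(N = 0) = 1/6.
Σ M·P over the event = 1·(3/42) + 4·(2/42) + 9·(2/42) = 29/42.
E[M | N = 0] = (29/42) / (1/6) = 29/7.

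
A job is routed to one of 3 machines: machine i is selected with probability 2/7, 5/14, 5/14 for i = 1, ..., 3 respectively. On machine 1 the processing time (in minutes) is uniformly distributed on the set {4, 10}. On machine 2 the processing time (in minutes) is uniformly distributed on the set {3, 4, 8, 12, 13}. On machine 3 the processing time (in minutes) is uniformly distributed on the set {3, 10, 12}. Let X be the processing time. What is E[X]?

47/6

E[X | machine 1] = (4+10)/2 = 7.
E[X | machine 2] = (3+4+8+12+13)/5 = 8.
E[X | machine 3] = (3+10+12)/3 = 25/3.
E[X] = (2/7)·(7) + (5/14)·(8) + (5/14)·(25/3) = 47/6.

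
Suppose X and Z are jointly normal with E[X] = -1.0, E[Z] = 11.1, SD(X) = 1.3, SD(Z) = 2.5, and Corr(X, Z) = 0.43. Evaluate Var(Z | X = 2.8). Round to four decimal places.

5.0944

Var(Z | X=x) = (1 − ρ²)·σ_Z².
Var(Z | X=2.8) = (2.5)²·(1 − (0.43)²) = 6.25·0.8151 = 5.0944.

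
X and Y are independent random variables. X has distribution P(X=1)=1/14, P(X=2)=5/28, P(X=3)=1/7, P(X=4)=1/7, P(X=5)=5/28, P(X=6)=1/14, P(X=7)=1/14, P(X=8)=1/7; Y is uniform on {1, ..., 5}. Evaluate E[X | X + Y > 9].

P(X + Y > 9) = 31/140.
Summing X·P(x,y) over outcomes with X + Y > 9 gives 219/140.
E[X | X + Y > 9] = (219/140) / (31/140) = 219/31.

219/31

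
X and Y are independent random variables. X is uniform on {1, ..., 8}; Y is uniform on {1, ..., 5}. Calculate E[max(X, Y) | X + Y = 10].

13/2

P(X + Y = 10) = 1/10.
Summing max(X,Y)·P(x,y) over outcomes with X + Y = 10 gives 13/20.
E[max(X, Y) | X + Y = 10] = (13/20) / (1/10) = 13/2.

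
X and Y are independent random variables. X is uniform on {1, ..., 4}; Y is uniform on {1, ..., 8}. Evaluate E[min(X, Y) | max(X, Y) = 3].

Outcomes with max(X, Y) = 3: (1,3), (2,3), (3,1), (3,2), (3,3), each with probability 1/32.
E[min(X, Y) | max(X, Y) = 3] = (1 + 2 + 1 + 2 + 3) / 5 = 9/5.

9/5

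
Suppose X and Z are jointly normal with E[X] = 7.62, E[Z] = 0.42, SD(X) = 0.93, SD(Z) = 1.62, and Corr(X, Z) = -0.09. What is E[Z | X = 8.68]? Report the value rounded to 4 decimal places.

For a bivariate normal, E[Z | X=x] = μ_Z + ρ·(σ_Z/σ_X)·(x − μ_X).
E[Z | X=8.68] = 0.42 + (-0.09)·(1.62/0.93)·(8.68 − (7.62)) = 0.42 + (-0.15677)·(1.06) = 0.2538.

0.2538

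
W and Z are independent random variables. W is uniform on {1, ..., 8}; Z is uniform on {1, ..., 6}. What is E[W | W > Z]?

P(W > Z) = 9/16.
Summing W·P(x,y) over outcomes with W > Z gives 10/3.
E[W | W > Z] = (10/3) / (9/16) = 160/27.

160/27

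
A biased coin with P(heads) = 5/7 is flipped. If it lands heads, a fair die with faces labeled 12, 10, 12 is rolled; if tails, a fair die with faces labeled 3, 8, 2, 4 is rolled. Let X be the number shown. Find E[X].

391/42

E[X | heads] = (12+10+12)/3 = 34/3.
E[X | tails] = (3+8+2+4)/4 = 17/4.
By the law of total expectation,
E[X] = (5/7)·(34/3) + (2/7)·(17/4) = 391/42.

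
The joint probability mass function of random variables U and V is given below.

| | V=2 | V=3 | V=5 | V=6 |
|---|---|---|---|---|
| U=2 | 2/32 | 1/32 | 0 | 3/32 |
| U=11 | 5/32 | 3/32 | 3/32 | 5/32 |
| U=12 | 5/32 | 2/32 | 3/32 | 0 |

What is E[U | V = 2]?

P(V = 2) = 3/8.
Σ U·P over the event = 2·(2/32) + 11·(5/32) + 12·(5/32) = 119/32.
E[U | V = 2] = (119/32) / (3/8) = 119/12.

119/12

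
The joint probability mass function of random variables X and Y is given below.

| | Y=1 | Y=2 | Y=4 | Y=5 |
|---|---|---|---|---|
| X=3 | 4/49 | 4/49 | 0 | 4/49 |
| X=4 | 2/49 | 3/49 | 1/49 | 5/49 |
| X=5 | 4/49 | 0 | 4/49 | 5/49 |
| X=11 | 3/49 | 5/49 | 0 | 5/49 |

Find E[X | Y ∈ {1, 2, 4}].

P(Y ∈ {1, 2, 4}) = 30/49.
Summing X·P(X=x,Y=y) over the conditioning event gives 176/49.
E[X | Y ∈ {1, 2, 4}] = (176/49) / (30/49) = 88/15.

88/15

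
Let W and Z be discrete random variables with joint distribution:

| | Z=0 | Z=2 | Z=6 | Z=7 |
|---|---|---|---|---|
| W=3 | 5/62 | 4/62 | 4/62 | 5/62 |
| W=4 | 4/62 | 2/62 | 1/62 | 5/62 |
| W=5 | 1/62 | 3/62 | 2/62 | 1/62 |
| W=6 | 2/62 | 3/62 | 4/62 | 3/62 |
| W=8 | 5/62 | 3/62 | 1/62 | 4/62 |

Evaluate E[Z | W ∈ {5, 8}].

13/4

P(W ∈ {5, 8}) = 10/31.
Σ Z·P over the event = 0·(1/62) + 2·(3/62) + 6·(2/62) + 7·(1/62) + 0·(5/62) + 2·(3/62) + 6·(1/62) + 7·(4/62) = 65/62.
E[Z | W ∈ {5, 8}] = (65/62) / (10/31) = 13/4.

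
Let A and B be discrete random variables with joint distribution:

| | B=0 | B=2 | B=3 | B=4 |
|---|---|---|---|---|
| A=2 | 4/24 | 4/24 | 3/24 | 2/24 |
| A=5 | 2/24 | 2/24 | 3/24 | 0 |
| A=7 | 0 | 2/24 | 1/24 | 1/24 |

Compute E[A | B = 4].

P(B = 4) = 1/8.
Σ A·P over the event = 2·(2/24) + 7·(1/24) = 11/24.
E[A | B = 4] = (11/24) / (1/8) = 11/3.

11/3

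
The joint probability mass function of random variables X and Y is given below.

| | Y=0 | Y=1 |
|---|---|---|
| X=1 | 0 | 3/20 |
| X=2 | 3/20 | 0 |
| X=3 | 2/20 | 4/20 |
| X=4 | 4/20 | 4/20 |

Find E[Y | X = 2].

0

P(X = 2) = 3/20.
Summing Y·P(X=x,Y=y) over the conditioning event gives 0.
E[Y | X = 2] = (0) / (3/20) = 0.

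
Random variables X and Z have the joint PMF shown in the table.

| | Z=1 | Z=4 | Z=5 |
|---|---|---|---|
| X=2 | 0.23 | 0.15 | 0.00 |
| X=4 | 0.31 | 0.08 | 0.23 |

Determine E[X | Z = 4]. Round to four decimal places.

P(Z = 4) = 0.23.
Σ X·P over the event = 2·(0.15) + 4·(0.08) = 0.62.
E[X | Z = 4] = (0.62) / (0.23) = 2.6957.

2.6957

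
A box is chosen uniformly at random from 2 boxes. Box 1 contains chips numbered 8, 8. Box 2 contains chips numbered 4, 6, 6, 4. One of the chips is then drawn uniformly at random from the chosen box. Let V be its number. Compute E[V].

13/2

E[V | box 1] = (8+8)/2 = 8.
E[V | box 2] = (4+6+6+4)/4 = 5.
E[V] = (1/2)·(8) + (1/2)·(5) = 13/2.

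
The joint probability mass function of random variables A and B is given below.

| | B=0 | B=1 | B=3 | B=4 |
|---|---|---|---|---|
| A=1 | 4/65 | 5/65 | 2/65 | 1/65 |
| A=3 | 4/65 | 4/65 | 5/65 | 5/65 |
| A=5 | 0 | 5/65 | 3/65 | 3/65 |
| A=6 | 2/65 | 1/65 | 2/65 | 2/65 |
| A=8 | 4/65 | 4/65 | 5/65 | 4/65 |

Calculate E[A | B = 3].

84/17

P(B = 3) = 17/65.
Σ A·P over the event = 1·(2/65) + 3·(5/65) + 5·(3/65) + 6·(2/65) + 8·(5/65) = 84/65.
E[A | B = 3] = (84/65) / (17/65) = 84/17.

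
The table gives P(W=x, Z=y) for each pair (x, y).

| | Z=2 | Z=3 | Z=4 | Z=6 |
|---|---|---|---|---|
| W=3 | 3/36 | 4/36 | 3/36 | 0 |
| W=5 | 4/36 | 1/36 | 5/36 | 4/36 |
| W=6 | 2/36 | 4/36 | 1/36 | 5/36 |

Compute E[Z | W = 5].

55/14

P(W = 5) = 7/18.
Σ Z·P over the event = 2·(4/36) + 3·(1/36) + 4·(5/36) + 6·(4/36) = 55/36.
E[Z | W = 5] = (55/36) / (7/18) = 55/14.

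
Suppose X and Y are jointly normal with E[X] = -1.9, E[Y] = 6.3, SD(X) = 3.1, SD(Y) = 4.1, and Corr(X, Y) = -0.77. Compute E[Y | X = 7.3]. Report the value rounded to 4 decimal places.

-3.0692

The regression of Y on X has slope ρ·σ_Y/σ_X and passes through (μ_X, μ_Y).
E[Y | X=7.3] = 6.3 + (-0.77)·(4.1/3.1)·(7.3 − (-1.9)) = 6.3 + (-1.01839)·(9.2) = -3.0692.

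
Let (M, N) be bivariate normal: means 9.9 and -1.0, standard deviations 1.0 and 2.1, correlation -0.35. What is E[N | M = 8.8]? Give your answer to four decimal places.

-0.1915

For a bivariate normal, E[N | M=x] = μ_N + ρ·(σ_N/σ_M)·(x − μ_M).
E[N | M=8.8] = -1.0 + (-0.35)·(2.1/1.0)·(8.8 − (9.9)) = -1.0 + (-0.735)·(-1.1) = -0.1915.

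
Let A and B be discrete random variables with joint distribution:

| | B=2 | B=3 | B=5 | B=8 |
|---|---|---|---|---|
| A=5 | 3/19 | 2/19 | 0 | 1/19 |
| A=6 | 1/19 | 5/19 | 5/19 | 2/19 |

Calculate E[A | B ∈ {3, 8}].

P(B ∈ {3, 8}) = 10/19.
Σ A·P over the event = 5·(2/19) + 5·(1/19) + 6·(5/19) + 6·(2/19) = 3.
E[A | B ∈ {3, 8}] = (3) / (10/19) = 57/10.

57/10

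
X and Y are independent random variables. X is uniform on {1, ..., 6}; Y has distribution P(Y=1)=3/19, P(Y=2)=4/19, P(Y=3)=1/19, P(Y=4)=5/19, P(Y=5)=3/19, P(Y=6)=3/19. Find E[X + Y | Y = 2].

11/2

P(Y = 2) = 4/19.
Summing (X+Y)·P(x,y) over outcomes with Y = 2 gives 22/19.
E[X + Y | Y = 2] = (22/19) / (4/19) = 11/2.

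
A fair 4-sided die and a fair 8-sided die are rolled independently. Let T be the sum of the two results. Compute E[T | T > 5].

P(T > 5) = 11/16.
Σ over the event: 6·1/8 + 7·1/8 + 8·1/8 + 9·1/8 + 10·3/32 + 11·1/16 + 12·1/32 = 23/4.
E[T | T > 5] = (23/4) / (11/16) = 92/11.

92/11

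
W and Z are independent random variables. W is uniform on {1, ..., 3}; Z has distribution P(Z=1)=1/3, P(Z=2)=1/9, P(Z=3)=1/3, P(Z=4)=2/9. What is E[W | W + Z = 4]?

P(W + Z = 4) = 7/27.
Summing W·P(x,y) over outcomes with W + Z = 4 gives 14/27.
E[W | W + Z = 4] = (14/27) / (7/27) = 2.

2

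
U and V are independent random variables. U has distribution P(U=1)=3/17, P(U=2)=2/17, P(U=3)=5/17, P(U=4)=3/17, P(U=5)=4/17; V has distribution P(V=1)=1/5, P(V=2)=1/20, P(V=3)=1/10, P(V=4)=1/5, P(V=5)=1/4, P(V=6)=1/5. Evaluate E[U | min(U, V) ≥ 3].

47/12

P(min(U, V) ≥ 3) = 9/17.
Summing U·P(x,y) over outcomes with min(U, V) ≥ 3 gives 141/68.
E[U | min(U, V) ≥ 3] = (141/68) / (9/17) = 47/12.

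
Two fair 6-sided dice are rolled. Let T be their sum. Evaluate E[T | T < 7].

P(T < 7) = 5/12.
Σ over the event: 2·1/36 + 3·1/18 + 4·1/12 + 5·1/9 + 6·5/36 = 35/18.
E[T | T < 7] = (35/18) / (5/12) = 14/3.

14/3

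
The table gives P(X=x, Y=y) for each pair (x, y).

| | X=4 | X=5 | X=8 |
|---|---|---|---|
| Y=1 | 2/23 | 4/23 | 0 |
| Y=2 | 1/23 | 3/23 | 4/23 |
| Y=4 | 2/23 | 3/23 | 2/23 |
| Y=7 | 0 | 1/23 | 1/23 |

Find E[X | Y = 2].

P(Y = 2) = 8/23.
Σ X·P over the event = 4·(1/23) + 5·(3/23) + 8·(4/23) = 51/23.
E[X | Y = 2] = (51/23) / (8/23) = 51/8.

51/8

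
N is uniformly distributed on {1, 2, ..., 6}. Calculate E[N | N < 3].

Given N < 3, N is equally likely to be any of {1, 2}.
E[N | N < 3] = (1 + 2) / 2 = 3/2.

3/2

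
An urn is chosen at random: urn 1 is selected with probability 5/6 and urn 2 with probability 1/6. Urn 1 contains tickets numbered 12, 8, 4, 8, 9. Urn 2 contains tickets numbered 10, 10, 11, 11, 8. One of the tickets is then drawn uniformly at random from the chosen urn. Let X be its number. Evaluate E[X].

17/2

E[X | urn 1] = (12+8+4+8+9)/5 = 41/5.
E[X | urn 2] = (10+10+11+11+8)/5 = 10.
E[X] = (5/6)·(41/5) + (1/6)·(10) = 17/2.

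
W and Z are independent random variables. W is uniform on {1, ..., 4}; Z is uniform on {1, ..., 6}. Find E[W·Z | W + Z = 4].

Outcomes with W + Z = 4: (1,3), (2,2), (3,1), each with probability 1/24.
E[W·Z | W + Z = 4] = (3 + 4 + 3) / 3 = 10/3.

10/3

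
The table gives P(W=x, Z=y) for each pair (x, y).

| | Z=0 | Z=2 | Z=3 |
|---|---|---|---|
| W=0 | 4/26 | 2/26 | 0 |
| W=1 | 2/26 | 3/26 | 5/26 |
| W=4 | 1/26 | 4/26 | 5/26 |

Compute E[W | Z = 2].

P(Z = 2) = 9/26.
Summing W·P(W=x,Z=y) over the conditioning event gives 19/26.
E[W | Z = 2] = (19/26) / (9/26) = 19/9.

19/9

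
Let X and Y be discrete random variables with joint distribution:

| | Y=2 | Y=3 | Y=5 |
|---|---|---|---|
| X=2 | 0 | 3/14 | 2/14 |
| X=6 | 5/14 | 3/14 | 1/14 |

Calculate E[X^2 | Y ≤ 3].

300/11

P(Y ≤ 3) = 11/14.
Σ X^2·P over the event = 4·(3/14) + 36·(5/14) + 36·(3/14) = 150/7.
E[X^2 | Y ≤ 3] = (150/7) / (11/14) = 300/11.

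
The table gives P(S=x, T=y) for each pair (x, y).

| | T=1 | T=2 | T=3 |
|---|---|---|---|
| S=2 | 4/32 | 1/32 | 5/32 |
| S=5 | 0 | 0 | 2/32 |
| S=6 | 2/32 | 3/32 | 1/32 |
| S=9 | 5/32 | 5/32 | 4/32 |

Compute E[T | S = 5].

3

P(S = 5) = 1/16.
Summing T·P(S=x,T=y) over the conditioning event gives 3/16.
E[T | S = 5] = (3/16) / (1/16) = 3.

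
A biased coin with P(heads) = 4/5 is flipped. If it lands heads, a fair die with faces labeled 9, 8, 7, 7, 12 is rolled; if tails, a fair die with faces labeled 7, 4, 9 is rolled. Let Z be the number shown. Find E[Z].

E[Z | heads] = (9+8+7+7+12)/5 = 43/5.
E[Z | tails] = (7+4+9)/3 = 20/3.
By the law of total expectation,
E[Z] = (4/5)·(43/5) + (1/5)·(20/3) = 616/75.

616/75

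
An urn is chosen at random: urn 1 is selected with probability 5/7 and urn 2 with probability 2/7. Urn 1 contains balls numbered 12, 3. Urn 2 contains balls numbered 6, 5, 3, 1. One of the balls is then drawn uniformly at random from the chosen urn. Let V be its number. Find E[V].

45/7

E[V | urn 1] = (12+3)/2 = 15/2.
E[V | urn 2] = (6+5+3+1)/4 = 15/4.
By the law of total expectation,
E[V] = (5/7)·(15/2) + (2/7)·(15/4) = 45/7.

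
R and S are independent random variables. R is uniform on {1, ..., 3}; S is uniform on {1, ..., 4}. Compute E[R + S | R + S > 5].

19/3

Outcomes with R + S > 5: (2,4), (3,3), (3,4), each with probability 1/12.
E[R + S | R + S > 5] = (6 + 6 + 7) / 3 = 19/3.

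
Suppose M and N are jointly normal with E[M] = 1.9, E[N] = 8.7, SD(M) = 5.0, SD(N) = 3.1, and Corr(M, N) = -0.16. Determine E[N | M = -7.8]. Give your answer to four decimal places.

9.6622

The regression of N on M has slope ρ·σ_N/σ_M and passes through (μ_M, μ_N).
E[N | M=-7.8] = 8.7 + (-0.16)·(3.1/5.0)·(-7.8 − (1.9)) = 8.7 + (-0.0992)·(-9.7) = 9.6622.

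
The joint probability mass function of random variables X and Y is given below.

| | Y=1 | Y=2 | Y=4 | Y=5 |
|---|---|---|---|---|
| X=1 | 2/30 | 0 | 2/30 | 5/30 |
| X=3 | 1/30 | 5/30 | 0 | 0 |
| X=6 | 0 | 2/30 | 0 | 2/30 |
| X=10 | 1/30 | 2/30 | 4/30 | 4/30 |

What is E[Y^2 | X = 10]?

173/11

P(X = 10) = 11/30.
Summing Y^2·P(X=x,Y=y) over the conditioning event gives 173/30.
E[Y^2 | X = 10] = (173/30) / (11/30) = 173/11.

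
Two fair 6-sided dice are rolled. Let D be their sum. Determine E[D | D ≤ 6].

P(D ≤ 6) = 5/12.
Σ over the event: 2·1/36 + 3·1/18 + 4·1/12 + 5·1/9 + 6·5/36 = 35/18.
E[D | D ≤ 6] = (35/18) / (5/12) = 14/3.

14/3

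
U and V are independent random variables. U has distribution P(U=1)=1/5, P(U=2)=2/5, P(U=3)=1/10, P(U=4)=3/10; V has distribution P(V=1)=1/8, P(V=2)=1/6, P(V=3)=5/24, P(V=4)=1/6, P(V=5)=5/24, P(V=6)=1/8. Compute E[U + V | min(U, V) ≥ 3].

551/68

P(min(U, V) ≥ 3) = 17/60.
Summing (U+V)·P(x,y) over outcomes with min(U, V) ≥ 3 gives 551/240.
E[U + V | min(U, V) ≥ 3] = (551/240) / (17/60) = 551/68.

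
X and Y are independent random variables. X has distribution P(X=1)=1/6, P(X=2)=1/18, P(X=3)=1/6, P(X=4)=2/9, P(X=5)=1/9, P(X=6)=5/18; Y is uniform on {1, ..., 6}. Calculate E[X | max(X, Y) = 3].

P(max(X, Y) = 3) = 13/108.
Summing X·P(x,y) over outcomes with max(X, Y) = 3 gives 8/27.
E[X | max(X, Y) = 3] = (8/27) / (13/108) = 32/13.

32/13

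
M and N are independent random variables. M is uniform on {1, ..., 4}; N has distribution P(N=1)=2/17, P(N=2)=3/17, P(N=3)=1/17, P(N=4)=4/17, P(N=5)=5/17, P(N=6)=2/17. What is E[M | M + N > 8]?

P(M + N > 8) = 9/68.
Summing M·P(x,y) over outcomes with M + N > 8 gives 1/2.
E[M | M + N > 8] = (1/2) / (9/68) = 34/9.

34/9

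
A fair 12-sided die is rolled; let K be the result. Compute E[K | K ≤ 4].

Given K ≤ 4, K is equally likely to be any of {1, 2, 3, 4}.
E[K | K ≤ 4] = (1 + 2 + 3 + 4) / 4 = 5/2.

5/2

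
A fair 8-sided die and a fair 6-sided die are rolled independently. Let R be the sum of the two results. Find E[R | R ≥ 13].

P(R ≥ 13) = 1/16.
Σ over the event: 13·1/24 + 14·1/48 = 5/6.
E[R | R ≥ 13] = (5/6) / (1/16) = 40/3.

40/3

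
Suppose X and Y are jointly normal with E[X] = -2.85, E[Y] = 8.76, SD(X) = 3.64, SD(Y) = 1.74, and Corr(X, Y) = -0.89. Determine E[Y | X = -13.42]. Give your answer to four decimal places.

13.2569

E[Y | X=x] = μ_Y + ρ(σ_Y/σ_X)(x − μ_X) for jointly normal variables.
E[Y | X=-13.42] = 8.76 + (-0.89)·(1.74/3.64)·(-13.42 − (-2.85)) = 8.76 + (-0.42544)·(-10.57) = 13.2569.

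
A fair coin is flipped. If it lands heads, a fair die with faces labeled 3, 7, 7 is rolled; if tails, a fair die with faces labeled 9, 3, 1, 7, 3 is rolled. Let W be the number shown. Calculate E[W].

E[W | heads] = (3+7+7)/3 = 17/3.
E[W | tails] = (9+3+1+7+3)/5 = 23/5.
By the law of total expectation,
E[W] = (1/2)·(17/3) + (1/2)·(23/5) = 77/15.

77/15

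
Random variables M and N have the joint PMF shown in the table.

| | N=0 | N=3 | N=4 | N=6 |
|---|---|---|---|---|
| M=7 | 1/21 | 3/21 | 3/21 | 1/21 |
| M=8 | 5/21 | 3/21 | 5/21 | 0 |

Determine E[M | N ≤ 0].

47/6

P(N ≤ 0) = 2/7.
Σ M·P over the event = 7·(1/21) + 8·(5/21) = 47/21.
E[M | N ≤ 0] = (47/21) / (2/7) = 47/6.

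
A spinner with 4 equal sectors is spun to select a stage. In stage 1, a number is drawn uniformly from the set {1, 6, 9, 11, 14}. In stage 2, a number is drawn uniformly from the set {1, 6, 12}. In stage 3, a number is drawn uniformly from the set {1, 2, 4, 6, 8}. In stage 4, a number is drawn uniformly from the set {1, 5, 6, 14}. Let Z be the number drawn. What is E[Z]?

757/120

E[Z | stage 1] = (1+6+9+11+14)/5 = 41/5.
E[Z | stage 2] = (1+6+12)/3 = 19/3.
E[Z | stage 3] = (1+2+4+6+8)/5 = 21/5.
E[Z | stage 4] = (1+5+6+14)/4 = 13/2.
By the law of total expectation,
E[Z] = (1/4)·(41/5) + (1/4)·(19/3) + (1/4)·(21/5) + (1/4)·(13/2) = 757/120.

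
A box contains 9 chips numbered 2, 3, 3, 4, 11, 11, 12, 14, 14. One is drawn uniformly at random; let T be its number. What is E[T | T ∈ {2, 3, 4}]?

P(T ∈ {2, 3, 4}) = 4/9.
Σ over the event: 2·1/9 + 3·2/9 + 4·1/9 = 4/3.
E[T | T ∈ {2, 3, 4}] = (4/3) / (4/9) = 3.

3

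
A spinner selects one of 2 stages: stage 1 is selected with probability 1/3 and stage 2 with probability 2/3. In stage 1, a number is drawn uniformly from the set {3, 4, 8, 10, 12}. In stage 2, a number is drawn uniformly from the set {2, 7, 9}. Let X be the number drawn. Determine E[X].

97/15

E[X | stage 1] = (3+4+8+10+12)/5 = 37/5.
E[X | stage 2] = (2+7+9)/3 = 6.
By the law of total expectation,
E[X] = (1/3)·(37/5) + (2/3)·(6) = 97/15.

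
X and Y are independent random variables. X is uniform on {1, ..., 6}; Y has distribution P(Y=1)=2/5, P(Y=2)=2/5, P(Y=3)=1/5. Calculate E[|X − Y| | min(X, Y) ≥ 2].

P(min(X, Y) ≥ 2) = 1/2.
Summing |X−Y|·P(x,y) over outcomes with min(X, Y) ≥ 2 gives 9/10.
E[|X − Y| | min(X, Y) ≥ 2] = (9/10) / (1/2) = 9/5.

9/5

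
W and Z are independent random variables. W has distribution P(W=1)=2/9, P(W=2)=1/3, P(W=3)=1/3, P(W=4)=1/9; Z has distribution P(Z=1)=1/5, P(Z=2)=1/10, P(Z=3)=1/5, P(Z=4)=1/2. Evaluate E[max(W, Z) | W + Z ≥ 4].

281/78

P(W + Z ≥ 4) = 13/15.
Summing max(W,Z)·P(x,y) over outcomes with W + Z ≥ 4 gives 281/90.
E[max(W, Z) | W + Z ≥ 4] = (281/90) / (13/15) = 281/78.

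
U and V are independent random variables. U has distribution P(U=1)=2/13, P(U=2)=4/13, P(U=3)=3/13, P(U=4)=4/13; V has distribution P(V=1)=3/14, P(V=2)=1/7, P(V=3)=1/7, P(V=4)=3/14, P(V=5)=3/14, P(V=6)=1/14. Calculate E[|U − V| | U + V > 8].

29/19

P(U + V > 8) = 19/182.
Summing |U−V|·P(x,y) over outcomes with U + V > 8 gives 29/182.
E[|U − V| | U + V > 8] = (29/182) / (19/182) = 29/19.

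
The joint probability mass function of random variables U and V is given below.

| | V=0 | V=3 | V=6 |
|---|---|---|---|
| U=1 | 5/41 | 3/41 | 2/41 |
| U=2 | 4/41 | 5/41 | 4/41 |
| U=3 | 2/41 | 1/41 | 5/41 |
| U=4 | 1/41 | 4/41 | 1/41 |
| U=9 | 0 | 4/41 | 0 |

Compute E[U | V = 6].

29/12

P(V = 6) = 12/41.
Summing U·P(U=x,V=y) over the conditioning event gives 29/41.
E[U | V = 6] = (29/41) / (12/41) = 29/12.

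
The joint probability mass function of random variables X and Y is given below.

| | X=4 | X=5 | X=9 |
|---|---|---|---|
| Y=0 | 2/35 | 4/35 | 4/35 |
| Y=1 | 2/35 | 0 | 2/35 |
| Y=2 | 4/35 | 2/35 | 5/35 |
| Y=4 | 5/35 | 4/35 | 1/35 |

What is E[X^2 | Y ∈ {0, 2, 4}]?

1236/31

P(Y ∈ {0, 2, 4}) = 31/35.
Summing X^2·P(X=x,Y=y) over the conditioning event gives 1236/35.
E[X^2 | Y ∈ {0, 2, 4}] = (1236/35) / (31/35) = 1236/31.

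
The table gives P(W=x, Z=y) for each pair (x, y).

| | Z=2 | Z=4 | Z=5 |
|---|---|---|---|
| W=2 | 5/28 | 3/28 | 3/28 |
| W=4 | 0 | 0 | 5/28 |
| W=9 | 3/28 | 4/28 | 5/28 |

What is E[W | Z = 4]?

6

P(Z = 4) = 1/4.
Summing W·P(W=x,Z=y) over the conditioning event gives 3/2.
E[W | Z = 4] = (3/2) / (1/4) = 6.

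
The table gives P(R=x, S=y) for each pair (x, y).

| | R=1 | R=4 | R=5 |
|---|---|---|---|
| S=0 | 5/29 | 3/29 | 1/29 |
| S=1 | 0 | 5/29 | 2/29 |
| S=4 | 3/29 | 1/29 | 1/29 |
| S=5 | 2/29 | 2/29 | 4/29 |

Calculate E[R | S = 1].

P(S = 1) = 7/29.
Σ R·P over the event = 4·(5/29) + 5·(2/29) = 30/29.
E[R | S = 1] = (30/29) / (7/29) = 30/7.

30/7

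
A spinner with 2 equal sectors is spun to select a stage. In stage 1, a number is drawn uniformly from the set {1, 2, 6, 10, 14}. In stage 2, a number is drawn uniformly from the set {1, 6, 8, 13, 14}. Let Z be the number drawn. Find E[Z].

15/2

E[Z | stage 1] = (1+2+6+10+14)/5 = 33/5.
E[Z | stage 2] = (1+6+8+13+14)/5 = 42/5.
E[Z] = (1/2)·(33/5) + (1/2)·(42/5) = 15/2.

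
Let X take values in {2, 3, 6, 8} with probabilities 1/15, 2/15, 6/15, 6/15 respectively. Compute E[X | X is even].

P(X is even) = 13/15.
Σ over the event: 2·1/15 + 6·2/5 + 8·2/5 = 86/15.
E[X | X is even] = (86/15) / (13/15) = 86/13.

86/13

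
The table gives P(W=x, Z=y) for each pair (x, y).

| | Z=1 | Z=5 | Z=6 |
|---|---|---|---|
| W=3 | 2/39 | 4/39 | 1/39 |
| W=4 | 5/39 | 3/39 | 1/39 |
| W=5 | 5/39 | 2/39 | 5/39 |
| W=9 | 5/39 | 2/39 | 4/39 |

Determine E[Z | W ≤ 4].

P(W ≤ 4) = 16/39.
Summing Z·P(W=x,Z=y) over the conditioning event gives 18/13.
E[Z | W ≤ 4] = (18/13) / (16/39) = 27/8.

27/8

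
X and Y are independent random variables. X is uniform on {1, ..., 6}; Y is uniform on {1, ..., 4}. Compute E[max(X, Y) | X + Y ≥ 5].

P(X + Y ≥ 5) = 3/4.
Summing max(X,Y)·P(x,y) over outcomes with X + Y ≥ 5 gives 27/8.
E[max(X, Y) | X + Y ≥ 5] = (27/8) / (3/4) = 9/2.

9/2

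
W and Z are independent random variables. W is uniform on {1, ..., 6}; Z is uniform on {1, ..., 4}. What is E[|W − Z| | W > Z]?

17/7

P(W > Z) = 7/12.
Summing |W−Z|·P(x,y) over outcomes with W > Z gives 17/12.
E[|W − Z| | W > Z] = (17/12) / (7/12) = 17/7.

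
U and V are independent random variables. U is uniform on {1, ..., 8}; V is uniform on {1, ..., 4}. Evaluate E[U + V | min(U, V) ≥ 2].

P(min(U, V) ≥ 2) = 21/32.
Summing (U+V)·P(x,y) over outcomes with min(U, V) ≥ 2 gives 21/4.
E[U + V | min(U, V) ≥ 2] = (21/4) / (21/32) = 8.

8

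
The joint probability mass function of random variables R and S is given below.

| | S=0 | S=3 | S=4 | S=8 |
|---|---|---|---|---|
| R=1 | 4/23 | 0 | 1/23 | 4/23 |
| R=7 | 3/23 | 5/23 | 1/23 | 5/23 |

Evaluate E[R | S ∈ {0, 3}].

P(S ∈ {0, 3}) = 12/23.
Σ R·P over the event = 1·(4/23) + 7·(3/23) + 7·(5/23) = 60/23.
E[R | S ∈ {0, 3}] = (60/23) / (12/23) = 5.

5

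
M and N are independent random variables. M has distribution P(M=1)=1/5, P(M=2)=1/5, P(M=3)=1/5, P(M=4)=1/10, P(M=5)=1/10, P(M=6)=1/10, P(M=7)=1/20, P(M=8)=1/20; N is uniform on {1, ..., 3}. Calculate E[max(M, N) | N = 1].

P(N = 1) = 1/3.
Summing max(M,N)·P(x,y) over outcomes with N = 1 gives 23/20.
E[max(M, N) | N = 1] = (23/20) / (1/3) = 69/20.

69/20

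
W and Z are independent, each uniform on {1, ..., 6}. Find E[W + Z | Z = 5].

17/2

Outcomes with Z = 5: (1,5), (2,5), (3,5), (4,5), (5,5), (6,5), each with probability 1/36.
E[W + Z | Z = 5] = (6 + 7 + 8 + 9 + 10 + 11) / 6 = 17/2.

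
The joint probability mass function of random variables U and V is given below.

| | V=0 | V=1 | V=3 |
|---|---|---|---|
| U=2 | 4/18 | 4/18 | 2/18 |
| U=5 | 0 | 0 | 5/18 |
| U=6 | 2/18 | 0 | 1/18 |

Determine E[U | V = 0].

10/3

P(V = 0) = 1/3.
Σ U·P over the event = 2·(4/18) + 6·(2/18) = 10/9.
E[U | V = 0] = (10/9) / (1/3) = 10/3.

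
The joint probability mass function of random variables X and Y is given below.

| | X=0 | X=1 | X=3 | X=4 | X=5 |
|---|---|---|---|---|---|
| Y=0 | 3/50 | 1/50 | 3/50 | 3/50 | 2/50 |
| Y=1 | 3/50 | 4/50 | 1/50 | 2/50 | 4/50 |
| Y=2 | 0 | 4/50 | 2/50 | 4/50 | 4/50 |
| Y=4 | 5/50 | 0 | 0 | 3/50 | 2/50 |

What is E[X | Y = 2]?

23/7

P(Y = 2) = 7/25.
Σ X·P over the event = 1·(4/50) + 3·(2/50) + 4·(4/50) + 5·(4/50) = 23/25.
E[X | Y = 2] = (23/25) / (7/25) = 23/7.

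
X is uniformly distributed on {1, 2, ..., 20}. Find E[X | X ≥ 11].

Given X ≥ 11, X is equally likely to be any of {11, 12, 13, 14, 15, 16, 17, 18, 19, 20}.
E[X | X ≥ 11] = (11 + 12 + 13 + 14 + 15 + 16 + 17 + 18 + 19 + 20) / 10 = 31/2.

31/2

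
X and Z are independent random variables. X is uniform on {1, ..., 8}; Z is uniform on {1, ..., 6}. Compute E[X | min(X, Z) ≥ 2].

P(min(X, Z) ≥ 2) = 35/48.
Summing X·P(x,y) over outcomes with min(X, Z) ≥ 2 gives 175/48.
E[X | min(X, Z) ≥ 2] = (175/48) / (35/48) = 5.

5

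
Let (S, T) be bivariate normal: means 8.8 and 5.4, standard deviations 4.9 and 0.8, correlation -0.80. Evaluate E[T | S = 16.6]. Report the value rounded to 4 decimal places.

4.3812

The regression of T on S has slope ρ·σ_T/σ_S and passes through (μ_S, μ_T).
E[T | S=16.6] = 5.4 + (-0.80)·(0.8/4.9)·(16.6 − (8.8)) = 5.4 + (-0.13061)·(7.8) = 4.3812.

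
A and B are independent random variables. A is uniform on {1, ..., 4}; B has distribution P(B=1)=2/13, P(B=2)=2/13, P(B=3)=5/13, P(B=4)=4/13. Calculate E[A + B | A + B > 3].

P(A + B > 3) = 23/26.
Summing (A+B)·P(x,y) over outcomes with A + B > 3 gives 131/26.
E[A + B | A + B > 3] = (131/26) / (23/26) = 131/23.

131/23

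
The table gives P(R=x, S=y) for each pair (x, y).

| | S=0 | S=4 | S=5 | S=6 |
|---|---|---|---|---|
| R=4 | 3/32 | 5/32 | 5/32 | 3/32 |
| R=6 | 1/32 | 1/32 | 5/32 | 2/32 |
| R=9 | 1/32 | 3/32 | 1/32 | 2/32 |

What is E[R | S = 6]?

P(S = 6) = 7/32.
Σ R·P over the event = 4·(3/32) + 6·(2/32) + 9·(2/32) = 21/16.
E[R | S = 6] = (21/16) / (7/32) = 6.

6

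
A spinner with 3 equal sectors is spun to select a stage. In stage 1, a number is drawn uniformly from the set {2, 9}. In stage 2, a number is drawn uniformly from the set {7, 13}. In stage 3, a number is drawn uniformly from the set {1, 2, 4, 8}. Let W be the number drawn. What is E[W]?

77/12

E[W | stage 1] = (2+9)/2 = 11/2.
E[W | stage 2] = (7+13)/2 = 10.
E[W | stage 3] = (1+2+4+8)/4 = 15/4.
By the law of total expectation,
E[W] = (1/3)·(11/2) + (1/3)·(10) + (1/3)·(15/4) = 77/12.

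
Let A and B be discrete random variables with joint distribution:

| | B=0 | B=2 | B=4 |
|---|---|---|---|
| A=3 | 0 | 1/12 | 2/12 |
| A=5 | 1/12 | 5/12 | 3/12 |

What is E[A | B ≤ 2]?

P(B ≤ 2) = 7/12.
Σ A·P over the event = 3·(1/12) + 5·(1/12) + 5·(5/12) = 11/4.
E[A | B ≤ 2] = (11/4) / (7/12) = 33/7.

33/7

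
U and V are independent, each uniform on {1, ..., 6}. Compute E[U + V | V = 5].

P(V = 5) = 1/6.
Summing (U+V)·P(x,y) over outcomes with V = 5 gives 17/12.
E[U + V | V = 5] = (17/12) / (1/6) = 17/2.

17/2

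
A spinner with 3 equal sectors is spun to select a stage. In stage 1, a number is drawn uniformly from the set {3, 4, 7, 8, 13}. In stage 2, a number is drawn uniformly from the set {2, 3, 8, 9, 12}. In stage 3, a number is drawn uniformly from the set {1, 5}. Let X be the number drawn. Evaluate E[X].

28/5

E[X | stage 1] = (3+4+7+8+13)/5 = 7.
E[X | stage 2] = (2+3+8+9+12)/5 = 34/5.
E[X | stage 3] = (1+5)/2 = 3.
By the law of total expectation,
E[X] = (1/3)·(7) + (1/3)·(34/5) + (1/3)·(3) = 28/5.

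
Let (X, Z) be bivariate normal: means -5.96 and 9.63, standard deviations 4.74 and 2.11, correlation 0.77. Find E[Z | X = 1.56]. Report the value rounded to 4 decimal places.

The regression of Z on X has slope ρ·σ_Z/σ_X and passes through (μ_X, μ_Z).
E[Z | X=1.56] = 9.63 + (0.77)·(2.11/4.74)·(1.56 − (-5.96)) = 9.63 + (0.34276)·(7.52) = 12.2076.

12.2076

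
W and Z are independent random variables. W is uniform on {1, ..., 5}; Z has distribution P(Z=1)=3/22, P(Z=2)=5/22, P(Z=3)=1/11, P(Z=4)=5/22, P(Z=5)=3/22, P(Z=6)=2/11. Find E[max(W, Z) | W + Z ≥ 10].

P(W + Z ≥ 10) = 1/10.
Summing max(W,Z)·P(x,y) over outcomes with W + Z ≥ 10 gives 63/110.
E[max(W, Z) | W + Z ≥ 10] = (63/110) / (1/10) = 63/11.

63/11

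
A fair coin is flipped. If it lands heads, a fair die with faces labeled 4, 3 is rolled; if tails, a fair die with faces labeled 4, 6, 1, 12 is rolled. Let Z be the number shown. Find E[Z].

E[Z | heads] = (4+3)/2 = 7/2.
E[Z | tails] = (4+6+1+12)/4 = 23/4.
E[Z] = (1/2)·(7/2) + (1/2)·(23/4) = 37/8.

37/8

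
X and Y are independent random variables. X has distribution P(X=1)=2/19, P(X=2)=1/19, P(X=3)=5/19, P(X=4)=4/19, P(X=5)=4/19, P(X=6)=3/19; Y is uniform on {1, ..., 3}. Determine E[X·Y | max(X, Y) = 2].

P(max(X, Y) = 2) = 4/57.
Summing XY·P(x,y) over outcomes with max(X, Y) = 2 gives 10/57.
E[X·Y | max(X, Y) = 2] = (10/57) / (4/57) = 5/2.

5/2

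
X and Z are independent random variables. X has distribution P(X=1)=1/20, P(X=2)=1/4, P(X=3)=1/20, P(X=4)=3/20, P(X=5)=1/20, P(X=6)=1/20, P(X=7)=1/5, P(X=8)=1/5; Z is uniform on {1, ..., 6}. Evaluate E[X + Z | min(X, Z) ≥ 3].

149/14

P(min(X, Z) ≥ 3) = 7/15.
Summing (X+Z)·P(x,y) over outcomes with min(X, Z) ≥ 3 gives 149/30.
E[X + Z | min(X, Z) ≥ 3] = (149/30) / (7/15) = 149/14.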